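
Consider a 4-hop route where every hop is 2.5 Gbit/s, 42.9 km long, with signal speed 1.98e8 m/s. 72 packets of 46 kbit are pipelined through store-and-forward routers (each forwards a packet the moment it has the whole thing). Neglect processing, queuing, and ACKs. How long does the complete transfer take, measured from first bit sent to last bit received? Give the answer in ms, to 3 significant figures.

2.25 ms

Per-hop transmission t_tx = L/R = 46000/2500000000 = 0.0184 ms.
Per-hop propagation t_prop = 42900/198000000 = 0.216667 ms.
Pipeline fill: first packet needs 4·t_tx to clear all hops; remaining 71 packets each add one t_tx.
Total = (4+72-1)·t_tx + 4·t_prop = 75·0.0184 + 4·0.216667 = 2.25 ms.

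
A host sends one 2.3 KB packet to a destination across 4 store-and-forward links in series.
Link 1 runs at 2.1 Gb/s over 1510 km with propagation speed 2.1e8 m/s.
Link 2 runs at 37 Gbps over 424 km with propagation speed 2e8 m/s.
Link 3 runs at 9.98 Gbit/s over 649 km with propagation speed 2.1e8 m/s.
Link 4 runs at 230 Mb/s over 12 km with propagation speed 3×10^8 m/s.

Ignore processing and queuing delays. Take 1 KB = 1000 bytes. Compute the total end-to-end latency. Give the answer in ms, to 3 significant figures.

L = 18400 bits.
Transmission delays (L/R per hop): 0.0087619, 0.000497297, 0.00184369, 0.08 ms; sum = 0.0911029 ms.
Propagation delays (d/s per hop): 7.19048, 2.12, 3.09048, 0.04 ms; sum = 12.441 ms.
End-to-end = 12.5 ms.

12.5 ms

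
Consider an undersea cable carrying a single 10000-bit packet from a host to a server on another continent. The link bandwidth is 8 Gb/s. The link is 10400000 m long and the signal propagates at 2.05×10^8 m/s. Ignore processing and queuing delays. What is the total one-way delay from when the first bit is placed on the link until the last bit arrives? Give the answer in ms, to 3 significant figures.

50.7 ms

Transmission delay = L/R = 10000 / 8000000000 = 0.00125 ms.
Propagation delay = d/s = 10400000 m / 2.05e+08 m/s = 50.7317 ms.
Total = 50.7 ms.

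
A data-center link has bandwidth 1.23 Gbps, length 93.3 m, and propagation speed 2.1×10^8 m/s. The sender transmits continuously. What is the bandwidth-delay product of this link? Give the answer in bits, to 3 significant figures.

Propagation delay = 93.3 / 210000000 = 4.44286e-07 s.
BDP = R × t_prop = 1230000000 × 4.44286e-07 = 546.471 bits.

546 bits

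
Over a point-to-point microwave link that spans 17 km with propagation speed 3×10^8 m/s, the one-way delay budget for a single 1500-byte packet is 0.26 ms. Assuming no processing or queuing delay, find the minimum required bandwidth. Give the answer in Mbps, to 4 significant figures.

L = 12000 bits.
Propagation delay = 17000 / 300000000 = 0.0566667 ms.
Transmission budget = 0.26 − 0.0566667 = 0.203333 ms.
R ≥ L / t_tx = 12000 bits / 0.000203333 s = 59.02 Mbps.

59.02 Mbps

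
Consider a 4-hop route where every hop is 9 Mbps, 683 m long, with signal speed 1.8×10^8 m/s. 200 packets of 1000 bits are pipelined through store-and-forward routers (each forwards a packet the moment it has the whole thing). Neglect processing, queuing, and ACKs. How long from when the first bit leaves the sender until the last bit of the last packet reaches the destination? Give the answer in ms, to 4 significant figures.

Per-hop transmission t_tx = L/R = 1000/9000000 = 0.111111 ms.
Per-hop propagation t_prop = 683/180000000 = 0.00379444 ms.
Pipeline fill: first packet needs 4·t_tx to clear all hops; remaining 199 packets each add one t_tx.
Total = (4+200-1)·t_tx + 4·t_prop = 203·0.111111 + 4·0.00379444 = 22.57 ms.

22.57 ms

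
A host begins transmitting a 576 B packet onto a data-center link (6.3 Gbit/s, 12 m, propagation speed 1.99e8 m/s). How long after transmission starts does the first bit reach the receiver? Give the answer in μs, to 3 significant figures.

First bit experiences only propagation delay: d/s = 12/199000000 = 0.0603 μs.

0.0603 μs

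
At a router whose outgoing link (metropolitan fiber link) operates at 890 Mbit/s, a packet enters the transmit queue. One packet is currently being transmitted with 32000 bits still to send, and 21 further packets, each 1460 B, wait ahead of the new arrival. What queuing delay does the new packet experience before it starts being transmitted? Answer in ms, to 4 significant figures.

Each queued packet: L/R = 11680/890000000 = 0.0131236 ms.
21 queued → 0.275596 ms.
Plus remaining 32000 bits of current packet: 0.0359551 ms.
Queuing delay = 0.3116 ms.

0.3116 ms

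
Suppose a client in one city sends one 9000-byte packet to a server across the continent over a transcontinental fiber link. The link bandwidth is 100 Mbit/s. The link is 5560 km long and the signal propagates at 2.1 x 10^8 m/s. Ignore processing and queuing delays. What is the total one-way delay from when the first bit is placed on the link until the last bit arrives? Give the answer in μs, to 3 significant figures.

L = 9000 × 8 = 72000 bits.
Transmission delay = L/R = 72000 / 100000000 = 720 μs.
Propagation delay = d/s = 5560000 m / 210000000 m/s = 26476.2 μs.
Total = 27200 μs.

27200 μs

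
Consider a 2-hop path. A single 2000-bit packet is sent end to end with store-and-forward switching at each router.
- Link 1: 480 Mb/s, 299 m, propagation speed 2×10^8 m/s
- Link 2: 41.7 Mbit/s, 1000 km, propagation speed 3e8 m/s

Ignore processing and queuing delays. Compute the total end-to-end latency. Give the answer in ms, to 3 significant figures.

Transmission delays (L/R per hop): 0.00416667, 0.0479616 ms; sum = 0.0521283 ms.
Propagation delays (d/s per hop): 0.001495, 3.33333 ms; sum = 3.33483 ms.
End-to-end = 3.39 ms.

3.39 ms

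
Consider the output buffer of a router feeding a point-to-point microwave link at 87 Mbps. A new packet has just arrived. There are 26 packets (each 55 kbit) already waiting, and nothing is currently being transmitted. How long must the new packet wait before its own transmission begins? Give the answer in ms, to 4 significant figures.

Each queued packet: L/R = 55000/87000000 = 0.632184 ms.
26 queued → 16.4368 ms.
Queuing delay = 16.44 ms.

16.44 ms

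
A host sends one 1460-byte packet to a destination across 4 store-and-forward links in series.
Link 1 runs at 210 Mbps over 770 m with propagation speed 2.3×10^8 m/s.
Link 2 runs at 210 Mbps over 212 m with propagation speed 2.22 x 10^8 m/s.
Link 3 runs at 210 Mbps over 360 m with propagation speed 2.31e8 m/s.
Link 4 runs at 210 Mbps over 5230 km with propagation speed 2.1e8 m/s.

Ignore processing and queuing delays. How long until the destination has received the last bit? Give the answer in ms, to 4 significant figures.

25.13 ms

L = 1460 × 8 = 11680 bits.
Transmission delay per hop = L/R = 11680/210000000 = 0.055619 ms; 4 hops → 0.222476 ms.
Propagation delays (d/s per hop): 0.00334783, 0.000954955, 0.00155844, 24.9048 ms; sum = 24.9106 ms.
End-to-end = 25.13 ms.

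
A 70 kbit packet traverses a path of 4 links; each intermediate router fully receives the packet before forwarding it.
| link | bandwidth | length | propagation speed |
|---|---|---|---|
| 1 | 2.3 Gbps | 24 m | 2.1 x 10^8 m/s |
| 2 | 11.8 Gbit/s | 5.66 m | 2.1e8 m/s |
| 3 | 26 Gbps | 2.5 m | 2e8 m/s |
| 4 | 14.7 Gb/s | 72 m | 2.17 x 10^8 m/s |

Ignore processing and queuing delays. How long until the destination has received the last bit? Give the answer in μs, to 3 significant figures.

L = 70000 bits.
Transmission delays (L/R per hop): 30.4348, 5.9322, 2.69231, 4.7619 μs; sum = 43.8212 μs.
Propagation delays (d/s per hop): 0.114286, 0.0269524, 0.0125, 0.331797 μs; sum = 0.485535 μs.
End-to-end = 44.3 μs.

44.3 μs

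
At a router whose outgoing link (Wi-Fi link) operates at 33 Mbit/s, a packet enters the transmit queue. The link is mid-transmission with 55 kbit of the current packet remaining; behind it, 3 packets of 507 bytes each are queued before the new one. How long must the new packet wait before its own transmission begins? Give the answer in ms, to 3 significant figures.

Each queued packet: L/R = 4056/33000000 = 0.122909 ms.
3 queued → 0.368727 ms.
Plus remaining 55000 bits of current packet: 1.66667 ms.
Queuing delay = 2.04 ms.

2.04 ms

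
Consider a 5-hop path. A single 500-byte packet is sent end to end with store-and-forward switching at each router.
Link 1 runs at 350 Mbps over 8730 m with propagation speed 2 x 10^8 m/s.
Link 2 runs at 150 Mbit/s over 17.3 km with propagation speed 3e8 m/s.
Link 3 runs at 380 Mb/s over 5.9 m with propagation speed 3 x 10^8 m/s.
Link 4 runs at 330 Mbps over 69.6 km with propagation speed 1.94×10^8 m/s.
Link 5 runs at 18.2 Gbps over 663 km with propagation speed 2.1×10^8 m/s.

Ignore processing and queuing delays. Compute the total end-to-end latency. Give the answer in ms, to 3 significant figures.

3.68 ms

L = 500 × 8 = 4000 bits.
Transmission delays (L/R per hop): 0.0114286, 0.0266667, 0.0105263, 0.0121212, 0.00021978 ms; sum = 0.0609625 ms.
Propagation delays (d/s per hop): 0.04365, 0.0576667, 1.96667e-05, 0.358763, 3.15714 ms; sum = 3.61724 ms.
End-to-end = 3.68 ms.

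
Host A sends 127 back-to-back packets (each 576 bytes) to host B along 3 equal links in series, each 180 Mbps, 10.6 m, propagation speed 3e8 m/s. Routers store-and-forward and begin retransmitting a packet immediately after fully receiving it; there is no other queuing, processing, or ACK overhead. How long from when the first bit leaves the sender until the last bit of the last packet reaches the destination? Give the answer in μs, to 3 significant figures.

Per-hop transmission t_tx = L/R = 4608/180000000 = 25.6 μs.
Per-hop propagation t_prop = 10.6/300000000 = 0.0353333 μs.
Pipeline fill: first packet needs 3·t_tx to clear all hops; remaining 126 packets each add one t_tx.
Total = (3+127-1)·t_tx + 3·t_prop = 129·25.6 + 3·0.0353333 = 3300 μs.

3300 μs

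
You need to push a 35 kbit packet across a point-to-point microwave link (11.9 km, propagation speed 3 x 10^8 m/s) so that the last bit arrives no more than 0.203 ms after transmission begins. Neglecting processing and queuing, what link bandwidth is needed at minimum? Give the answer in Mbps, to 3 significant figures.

214 Mbps

Propagation delay = 11900 / 300000000 = 0.0396667 ms.
Transmission budget = 0.203 − 0.0396667 = 0.163333 ms.
R ≥ L / t_tx = 35000 bits / 0.000163333 s = 214 Mbps.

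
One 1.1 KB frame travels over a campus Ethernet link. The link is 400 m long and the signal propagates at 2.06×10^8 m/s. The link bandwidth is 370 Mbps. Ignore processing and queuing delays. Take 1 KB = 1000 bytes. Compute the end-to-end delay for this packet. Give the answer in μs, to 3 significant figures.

25.7 μs

L = 8800 bits.
Transmission delay = L/R = 8800 / 370000000 = 23.7838 μs.
Propagation delay = d/s = 400 m / 206000000 m/s = 1.94175 μs.
Total = 25.7 μs.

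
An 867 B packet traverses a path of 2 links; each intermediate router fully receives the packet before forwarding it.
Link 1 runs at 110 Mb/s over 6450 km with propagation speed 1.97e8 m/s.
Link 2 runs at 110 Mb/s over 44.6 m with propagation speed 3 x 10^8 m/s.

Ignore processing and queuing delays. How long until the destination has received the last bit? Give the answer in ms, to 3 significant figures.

32.9 ms

L = 867 × 8 = 6936 bits.
Transmission delay per hop = L/R = 6936/110000000 = 0.0630545 ms; 2 hops → 0.126109 ms.
Propagation delays (d/s per hop): 32.7411, 0.000148667 ms; sum = 32.7413 ms.
End-to-end = 32.9 ms.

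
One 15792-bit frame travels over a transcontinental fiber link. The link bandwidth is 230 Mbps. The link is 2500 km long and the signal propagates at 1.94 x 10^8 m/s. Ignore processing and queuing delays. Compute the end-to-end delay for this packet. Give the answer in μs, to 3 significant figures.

13000 μs

Transmission delay = L/R = 15792 / 230000000 = 68.6609 μs.
Propagation delay = d/s = 2500000 m / 194000000 m/s = 12886.6 μs.
Total = 13000 μs.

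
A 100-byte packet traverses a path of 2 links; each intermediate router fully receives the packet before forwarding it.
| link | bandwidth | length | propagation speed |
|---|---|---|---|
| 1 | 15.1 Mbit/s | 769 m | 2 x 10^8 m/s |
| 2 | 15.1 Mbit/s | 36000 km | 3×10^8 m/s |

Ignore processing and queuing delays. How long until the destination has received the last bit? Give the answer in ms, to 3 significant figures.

120 ms

L = 100 × 8 = 800 bits.
Transmission delay per hop = L/R = 800/15100000 = 0.0529801 ms; 2 hops → 0.10596 ms.
Propagation delays (d/s per hop): 0.003845, 120 ms; sum = 120.004 ms.
End-to-end = 120 ms.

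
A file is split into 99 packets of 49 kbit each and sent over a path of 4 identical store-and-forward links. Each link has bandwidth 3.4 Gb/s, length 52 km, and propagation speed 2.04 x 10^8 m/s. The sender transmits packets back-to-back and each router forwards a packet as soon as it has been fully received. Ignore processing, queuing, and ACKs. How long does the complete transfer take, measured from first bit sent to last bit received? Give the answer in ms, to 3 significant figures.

Per-hop transmission t_tx = L/R = 49000/3400000000 = 0.0144118 ms.
Per-hop propagation t_prop = 52000/204000000 = 0.254902 ms.
Pipeline fill: first packet needs 4·t_tx to clear all hops; remaining 98 packets each add one t_tx.
Total = (4+99-1)·t_tx + 4·t_prop = 102·0.0144118 + 4·0.254902 = 2.49 ms.

2.49 ms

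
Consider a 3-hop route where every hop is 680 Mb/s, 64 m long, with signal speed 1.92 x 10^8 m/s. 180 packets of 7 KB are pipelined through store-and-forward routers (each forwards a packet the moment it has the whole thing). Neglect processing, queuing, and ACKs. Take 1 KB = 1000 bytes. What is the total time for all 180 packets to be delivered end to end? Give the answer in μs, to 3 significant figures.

Per-hop transmission t_tx = L/R = 56000/680000000 = 82.3529 μs.
Per-hop propagation t_prop = 64/192000000 = 0.333333 μs.
Pipeline fill: first packet needs 3·t_tx to clear all hops; remaining 179 packets each add one t_tx.
Total = (3+180-1)·t_tx + 3·t_prop = 182·82.3529 + 3·0.333333 = 15000 μs.

15000 μs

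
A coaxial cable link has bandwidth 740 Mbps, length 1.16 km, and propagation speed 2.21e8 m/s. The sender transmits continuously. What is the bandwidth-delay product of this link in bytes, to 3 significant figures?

486 bytes

Propagation delay = 1160 / 221000000 = 5.24887e-06 s.
BDP = R × t_prop = 740000000 × 5.24887e-06 = 3884.16 bits.
In bytes: 3884.16/8 = 486 bytes.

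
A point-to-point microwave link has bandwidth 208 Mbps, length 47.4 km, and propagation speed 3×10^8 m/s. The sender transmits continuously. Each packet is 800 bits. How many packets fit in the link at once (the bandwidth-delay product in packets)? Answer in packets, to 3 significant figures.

Propagation delay = 47400 / 300000000 = 0.000158 s.
BDP = R × t_prop = 208000000 × 0.000158 = 32864 bits.
In packets of 800 bits: 41.1 packets.

41.1 packets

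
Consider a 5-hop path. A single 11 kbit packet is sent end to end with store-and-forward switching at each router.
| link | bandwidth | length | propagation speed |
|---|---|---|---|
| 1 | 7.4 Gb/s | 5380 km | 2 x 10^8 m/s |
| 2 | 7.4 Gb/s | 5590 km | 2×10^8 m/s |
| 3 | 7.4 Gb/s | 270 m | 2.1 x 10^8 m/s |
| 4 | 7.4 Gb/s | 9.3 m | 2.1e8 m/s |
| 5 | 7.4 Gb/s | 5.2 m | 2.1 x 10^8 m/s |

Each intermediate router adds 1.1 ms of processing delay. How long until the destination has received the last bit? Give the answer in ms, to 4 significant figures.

59.26 ms

L = 11000 bits.
Transmission delay per hop = L/R = 11000/7400000000 = 0.00148649 ms; 5 hops → 0.00743243 ms.
Propagation delays (d/s per hop): 26.9, 27.95, 0.00128571, 4.42857e-05, 2.47619e-05 ms; sum = 54.8514 ms.
Processing at 4 router(s): 4 × 1.1 ms = 4.4 ms.
End-to-end = 59.26 ms.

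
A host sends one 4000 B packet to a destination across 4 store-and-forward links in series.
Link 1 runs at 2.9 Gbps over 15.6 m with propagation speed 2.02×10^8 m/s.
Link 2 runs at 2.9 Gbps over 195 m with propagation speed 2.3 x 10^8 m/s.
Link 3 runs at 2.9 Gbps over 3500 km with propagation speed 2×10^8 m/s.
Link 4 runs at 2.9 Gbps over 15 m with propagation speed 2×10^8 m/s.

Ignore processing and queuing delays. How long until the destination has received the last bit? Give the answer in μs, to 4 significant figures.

17550 μs

L = 4000 × 8 = 32000 bits.
Transmission delay per hop = L/R = 32000/2900000000 = 11.0345 μs; 4 hops → 44.1379 μs.
Propagation delays (d/s per hop): 0.0772277, 0.847826, 17500, 0.075 μs; sum = 17501 μs.
End-to-end = 17550 μs.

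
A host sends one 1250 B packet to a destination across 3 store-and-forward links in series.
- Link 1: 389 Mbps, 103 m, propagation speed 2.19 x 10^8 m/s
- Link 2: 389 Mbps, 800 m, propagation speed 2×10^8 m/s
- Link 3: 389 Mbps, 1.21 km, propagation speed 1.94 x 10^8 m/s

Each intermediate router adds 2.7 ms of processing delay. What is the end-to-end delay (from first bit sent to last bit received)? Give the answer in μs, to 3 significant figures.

5490 μs

L = 1250 × 8 = 10000 bits.
Transmission delay per hop = L/R = 10000/389000000 = 25.7069 μs; 3 hops → 77.1208 μs.
Propagation delays (d/s per hop): 0.47032, 4, 6.23711 μs; sum = 10.7074 μs.
Processing at 2 router(s): 2 × 2.7 ms = 5400 μs.
End-to-end = 5490 μs.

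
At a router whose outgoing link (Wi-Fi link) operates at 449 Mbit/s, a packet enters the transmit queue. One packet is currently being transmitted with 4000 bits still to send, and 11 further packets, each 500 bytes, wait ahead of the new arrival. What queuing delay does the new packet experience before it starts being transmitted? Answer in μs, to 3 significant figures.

107 μs

Each queued packet: L/R = 4000/449000000 = 8.90869 μs.
11 queued → 97.9955 μs.
Plus remaining 4000 bits of current packet: 8.90869 μs.
Queuing delay = 107 μs.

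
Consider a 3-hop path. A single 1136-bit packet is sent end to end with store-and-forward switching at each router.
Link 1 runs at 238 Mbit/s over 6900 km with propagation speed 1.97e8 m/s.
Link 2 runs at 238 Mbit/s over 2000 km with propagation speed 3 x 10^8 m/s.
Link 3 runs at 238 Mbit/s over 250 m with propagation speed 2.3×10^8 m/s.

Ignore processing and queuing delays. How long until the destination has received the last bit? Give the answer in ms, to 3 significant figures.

41.7 ms

Transmission delay per hop = L/R = 1136/238000000 = 0.00477311 ms; 3 hops → 0.0143193 ms.
Propagation delays (d/s per hop): 35.0254, 6.66667, 0.00108696 ms; sum = 41.6931 ms.
End-to-end = 41.7 ms.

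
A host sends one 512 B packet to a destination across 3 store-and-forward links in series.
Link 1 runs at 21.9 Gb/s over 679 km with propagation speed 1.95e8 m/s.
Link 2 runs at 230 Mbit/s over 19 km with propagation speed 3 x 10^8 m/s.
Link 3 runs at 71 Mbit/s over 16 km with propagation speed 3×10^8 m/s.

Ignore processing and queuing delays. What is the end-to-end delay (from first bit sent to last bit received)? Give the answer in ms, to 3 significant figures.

3.67 ms

L = 512 × 8 = 4096 bits.
Transmission delays (L/R per hop): 0.000187032, 0.0178087, 0.0576901 ms; sum = 0.0756859 ms.
Propagation delays (d/s per hop): 3.48205, 0.0633333, 0.0533333 ms; sum = 3.59872 ms.
End-to-end = 3.67 ms.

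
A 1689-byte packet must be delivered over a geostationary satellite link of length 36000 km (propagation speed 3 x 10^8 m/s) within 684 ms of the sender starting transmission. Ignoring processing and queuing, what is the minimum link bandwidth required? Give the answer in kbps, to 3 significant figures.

L = 13512 bits.
Propagation delay = 36000000 / 300000000 = 120 ms.
Transmission budget = 684 − 120 = 564 ms.
R ≥ L / t_tx = 13512 bits / 0.564 s = 24.0 kbps.

24.0 kbps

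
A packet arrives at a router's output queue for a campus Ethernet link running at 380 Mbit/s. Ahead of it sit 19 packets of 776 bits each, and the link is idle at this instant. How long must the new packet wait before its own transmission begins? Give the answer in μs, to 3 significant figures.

38.8 μs

Each queued packet: L/R = 776/380000000 = 2.04211 μs.
19 queued → 38.8 μs.
Queuing delay = 38.8 μs.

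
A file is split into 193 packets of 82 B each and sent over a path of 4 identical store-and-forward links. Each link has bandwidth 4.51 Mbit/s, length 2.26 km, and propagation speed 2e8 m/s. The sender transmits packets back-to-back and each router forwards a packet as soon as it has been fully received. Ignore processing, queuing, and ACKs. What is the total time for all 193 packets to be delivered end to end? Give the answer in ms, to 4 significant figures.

Per-hop transmission t_tx = L/R = 656/4510000 = 0.145455 ms.
Per-hop propagation t_prop = 2260/200000000 = 0.0113 ms.
Pipeline fill: first packet needs 4·t_tx to clear all hops; remaining 192 packets each add one t_tx.
Total = (4+193-1)·t_tx + 4·t_prop = 196·0.145455 + 4·0.0113 = 28.55 ms.

28.55 ms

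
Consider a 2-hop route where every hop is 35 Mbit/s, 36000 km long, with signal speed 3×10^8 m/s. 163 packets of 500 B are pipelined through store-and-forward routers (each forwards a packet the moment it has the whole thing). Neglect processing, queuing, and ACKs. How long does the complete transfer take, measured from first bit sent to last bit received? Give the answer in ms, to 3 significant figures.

Per-hop transmission t_tx = L/R = 4000/35000000 = 0.114286 ms.
Per-hop propagation t_prop = 36000000/300000000 = 120 ms.
Pipeline fill: first packet needs 2·t_tx to clear all hops; remaining 162 packets each add one t_tx.
Total = (2+163-1)·t_tx + 2·t_prop = 164·0.114286 + 2·120 = 259 ms.

259 ms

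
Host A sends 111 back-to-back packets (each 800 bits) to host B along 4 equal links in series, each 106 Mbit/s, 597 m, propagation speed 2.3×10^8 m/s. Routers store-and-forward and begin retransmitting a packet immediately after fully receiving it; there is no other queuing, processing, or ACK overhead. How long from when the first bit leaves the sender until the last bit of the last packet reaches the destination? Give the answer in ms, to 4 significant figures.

Per-hop transmission t_tx = L/R = 800/106000000 = 0.00754717 ms.
Per-hop propagation t_prop = 597/2.3e+08 = 0.00259565 ms.
Pipeline fill: first packet needs 4·t_tx to clear all hops; remaining 110 packets each add one t_tx.
Total = (4+111-1)·t_tx + 4·t_prop = 114·0.00754717 + 4·0.00259565 = 0.8708 ms.

0.8708 ms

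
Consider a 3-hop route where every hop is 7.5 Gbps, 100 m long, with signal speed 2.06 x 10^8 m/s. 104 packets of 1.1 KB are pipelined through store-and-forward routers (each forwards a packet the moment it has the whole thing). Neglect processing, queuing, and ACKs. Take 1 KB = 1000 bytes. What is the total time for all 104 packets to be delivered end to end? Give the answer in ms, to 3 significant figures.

Per-hop transmission t_tx = L/R = 8800/7500000000 = 0.00117333 ms.
Per-hop propagation t_prop = 100/206000000 = 0.000485437 ms.
Pipeline fill: first packet needs 3·t_tx to clear all hops; remaining 103 packets each add one t_tx.
Total = (3+104-1)·t_tx + 3·t_prop = 106·0.00117333 + 3·0.000485437 = 0.126 ms.

0.126 ms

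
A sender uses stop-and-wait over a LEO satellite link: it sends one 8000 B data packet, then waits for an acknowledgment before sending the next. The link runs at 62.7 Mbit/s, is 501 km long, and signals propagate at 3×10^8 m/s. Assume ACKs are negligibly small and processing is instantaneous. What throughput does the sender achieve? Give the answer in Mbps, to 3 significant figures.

14.7 Mbps

t_tx = L/R = 64000/62700000 = 0.00102073 s.
t_prop = 501000/300000000 = 0.00167 s; RTT = 0.00334 s.
Cycle = t_tx + RTT = 0.00436073 s.
Throughput = L / cycle = 64000 / 0.00436073 = 14.7 Mbps.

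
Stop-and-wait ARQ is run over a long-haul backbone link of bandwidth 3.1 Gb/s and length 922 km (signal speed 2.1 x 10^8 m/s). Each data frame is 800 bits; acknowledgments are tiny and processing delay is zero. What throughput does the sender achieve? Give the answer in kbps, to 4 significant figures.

91.10 kbps

t_tx = L/R = 800/3100000000 = 2.58065e-07 s.
t_prop = 922000/210000000 = 0.00439048 s; RTT = 0.00878095 s.
Cycle = t_tx + RTT = 0.00878121 s.
Throughput = L / cycle = 800 / 0.00878121 = 91.10 kbps.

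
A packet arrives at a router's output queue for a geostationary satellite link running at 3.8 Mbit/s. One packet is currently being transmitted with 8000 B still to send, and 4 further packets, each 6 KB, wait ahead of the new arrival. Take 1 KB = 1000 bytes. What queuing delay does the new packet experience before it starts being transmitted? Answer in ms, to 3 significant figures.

67.4 ms

Each queued packet: L/R = 48000/3800000 = 12.6316 ms.
4 queued → 50.5263 ms.
Plus remaining 64000 bits of current packet: 16.8421 ms.
Queuing delay = 67.4 ms.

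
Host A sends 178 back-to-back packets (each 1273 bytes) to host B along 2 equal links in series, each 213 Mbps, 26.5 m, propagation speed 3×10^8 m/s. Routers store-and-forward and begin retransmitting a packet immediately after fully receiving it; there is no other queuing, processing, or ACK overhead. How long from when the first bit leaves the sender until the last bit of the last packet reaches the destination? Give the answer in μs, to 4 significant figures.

8559 μs

Per-hop transmission t_tx = L/R = 10184/213000000 = 47.8122 μs.
Per-hop propagation t_prop = 26.5/300000000 = 0.0883333 μs.
Pipeline fill: first packet needs 2·t_tx to clear all hops; remaining 177 packets each add one t_tx.
Total = (2+178-1)·t_tx + 2·t_prop = 179·47.8122 + 2·0.0883333 = 8559 μs.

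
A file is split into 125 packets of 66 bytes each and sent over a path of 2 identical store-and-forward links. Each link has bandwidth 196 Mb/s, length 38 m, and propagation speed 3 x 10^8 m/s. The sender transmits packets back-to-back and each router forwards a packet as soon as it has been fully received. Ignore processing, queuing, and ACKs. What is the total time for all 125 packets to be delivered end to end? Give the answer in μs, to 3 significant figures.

Per-hop transmission t_tx = L/R = 528/196000000 = 2.69388 μs.
Per-hop propagation t_prop = 38/300000000 = 0.126667 μs.
Pipeline fill: first packet needs 2·t_tx to clear all hops; remaining 124 packets each add one t_tx.
Total = (2+125-1)·t_tx + 2·t_prop = 126·2.69388 + 2·0.126667 = 340 μs.

340 μs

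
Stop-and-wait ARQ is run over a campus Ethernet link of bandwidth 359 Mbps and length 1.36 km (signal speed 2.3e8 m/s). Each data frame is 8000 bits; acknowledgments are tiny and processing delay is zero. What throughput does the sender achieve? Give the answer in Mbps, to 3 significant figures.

t_tx = L/R = 8000/359000000 = 2.22841e-05 s.
t_prop = 1360/2.3e+08 = 5.91304e-06 s; RTT = 1.18261e-05 s.
Cycle = t_tx + RTT = 3.41102e-05 s.
Throughput = L / cycle = 8000 / 3.41102e-05 = 235 Mbps.

235 Mbps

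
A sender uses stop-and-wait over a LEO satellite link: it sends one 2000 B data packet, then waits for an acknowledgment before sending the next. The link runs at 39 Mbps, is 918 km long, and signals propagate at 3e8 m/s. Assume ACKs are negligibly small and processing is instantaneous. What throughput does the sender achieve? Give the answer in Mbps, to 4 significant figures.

t_tx = L/R = 16000/39000000 = 0.000410256 s.
t_prop = 918000/300000000 = 0.00306 s; RTT = 0.00612 s.
Cycle = t_tx + RTT = 0.00653026 s.
Throughput = L / cycle = 16000 / 0.00653026 = 2.450 Mbps.

2.450 Mbps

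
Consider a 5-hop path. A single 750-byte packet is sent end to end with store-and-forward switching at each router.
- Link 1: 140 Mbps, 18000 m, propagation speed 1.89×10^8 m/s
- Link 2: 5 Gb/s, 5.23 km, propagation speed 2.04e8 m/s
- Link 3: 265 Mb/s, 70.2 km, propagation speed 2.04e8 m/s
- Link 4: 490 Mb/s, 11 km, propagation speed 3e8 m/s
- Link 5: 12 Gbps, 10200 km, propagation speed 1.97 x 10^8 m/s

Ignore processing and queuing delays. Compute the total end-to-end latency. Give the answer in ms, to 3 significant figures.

L = 750 × 8 = 6000 bits.
Transmission delays (L/R per hop): 0.0428571, 0.0012, 0.0226415, 0.0122449, 0.0005 ms; sum = 0.0794436 ms.
Propagation delays (d/s per hop): 0.0952381, 0.0256373, 0.344118, 0.0366667, 51.7766 ms; sum = 52.2783 ms.
End-to-end = 52.4 ms.

52.4 ms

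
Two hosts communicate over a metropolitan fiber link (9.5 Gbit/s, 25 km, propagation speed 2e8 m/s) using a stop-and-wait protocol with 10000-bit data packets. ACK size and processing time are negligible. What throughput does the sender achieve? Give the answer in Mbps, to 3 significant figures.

39.8 Mbps

t_tx = L/R = 10000/9500000000 = 1.05263e-06 s.
t_prop = 25000/200000000 = 0.000125 s; RTT = 0.00025 s.
Cycle = t_tx + RTT = 0.000251053 s.
Throughput = L / cycle = 10000 / 0.000251053 = 39.8 Mbps.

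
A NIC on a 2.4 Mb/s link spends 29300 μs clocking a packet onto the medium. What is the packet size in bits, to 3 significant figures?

L = R × t_tx = 2400000 b/s × 0.0293 s = 70320 bits.

70300 bits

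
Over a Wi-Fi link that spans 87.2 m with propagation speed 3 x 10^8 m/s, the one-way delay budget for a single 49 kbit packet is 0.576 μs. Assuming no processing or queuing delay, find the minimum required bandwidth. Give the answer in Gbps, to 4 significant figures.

Propagation delay = 87.2 / 300000000 = 0.290667 μs.
Transmission budget = 0.576 − 0.290667 = 0.285333 μs.
R ≥ L / t_tx = 49000 bits / 2.85333e-07 s = 171.7 Gbps.

171.7 Gbps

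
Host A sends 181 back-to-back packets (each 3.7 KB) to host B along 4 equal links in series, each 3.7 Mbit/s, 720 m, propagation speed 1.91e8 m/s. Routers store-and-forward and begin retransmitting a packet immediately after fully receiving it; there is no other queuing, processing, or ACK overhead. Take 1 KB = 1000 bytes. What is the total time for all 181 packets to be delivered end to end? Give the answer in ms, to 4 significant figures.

Per-hop transmission t_tx = L/R = 29600/3700000 = 8 ms.
Per-hop propagation t_prop = 720/191000000 = 0.00376963 ms.
Pipeline fill: first packet needs 4·t_tx to clear all hops; remaining 180 packets each add one t_tx.
Total = (4+181-1)·t_tx + 4·t_prop = 184·8 + 4·0.00376963 = 1472 ms.

1472 ms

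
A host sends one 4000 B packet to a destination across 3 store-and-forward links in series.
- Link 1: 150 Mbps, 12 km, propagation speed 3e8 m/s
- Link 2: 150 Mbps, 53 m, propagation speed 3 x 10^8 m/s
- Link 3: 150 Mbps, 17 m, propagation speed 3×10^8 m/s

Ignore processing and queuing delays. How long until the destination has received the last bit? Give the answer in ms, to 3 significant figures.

L = 4000 × 8 = 32000 bits.
Transmission delay per hop = L/R = 32000/150000000 = 0.213333 ms; 3 hops → 0.64 ms.
Propagation delays (d/s per hop): 0.04, 0.000176667, 5.66667e-05 ms; sum = 0.0402333 ms.
End-to-end = 0.680 ms.

0.680 ms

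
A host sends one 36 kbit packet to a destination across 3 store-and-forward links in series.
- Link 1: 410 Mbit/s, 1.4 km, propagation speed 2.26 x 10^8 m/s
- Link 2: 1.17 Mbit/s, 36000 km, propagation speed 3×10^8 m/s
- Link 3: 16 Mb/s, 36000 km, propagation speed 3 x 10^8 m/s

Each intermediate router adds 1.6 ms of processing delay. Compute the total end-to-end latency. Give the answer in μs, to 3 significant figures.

L = 36000 bits.
Transmission delays (L/R per hop): 87.8049, 30769.2, 2250 μs; sum = 33107 μs.
Propagation delays (d/s per hop): 6.19469, 120000, 120000 μs; sum = 240006 μs.
Processing at 2 router(s): 2 × 1.6 ms = 3200 μs.
End-to-end = 276000 μs.

276000 μs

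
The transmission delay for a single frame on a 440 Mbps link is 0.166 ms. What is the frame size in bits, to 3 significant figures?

L = R × t_tx = 440000000 b/s × 0.000166 s = 73040 bits.

73000 bits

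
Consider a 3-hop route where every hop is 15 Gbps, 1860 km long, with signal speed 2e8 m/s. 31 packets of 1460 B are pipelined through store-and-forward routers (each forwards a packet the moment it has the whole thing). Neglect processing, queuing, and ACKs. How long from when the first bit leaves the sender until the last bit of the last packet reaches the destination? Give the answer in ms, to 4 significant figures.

27.93 ms

Per-hop transmission t_tx = L/R = 11680/15000000000 = 0.000778667 ms.
Per-hop propagation t_prop = 1860000/200000000 = 9.3 ms.
Pipeline fill: first packet needs 3·t_tx to clear all hops; remaining 30 packets each add one t_tx.
Total = (3+31-1)·t_tx + 3·t_prop = 33·0.000778667 + 3·9.3 = 27.93 ms.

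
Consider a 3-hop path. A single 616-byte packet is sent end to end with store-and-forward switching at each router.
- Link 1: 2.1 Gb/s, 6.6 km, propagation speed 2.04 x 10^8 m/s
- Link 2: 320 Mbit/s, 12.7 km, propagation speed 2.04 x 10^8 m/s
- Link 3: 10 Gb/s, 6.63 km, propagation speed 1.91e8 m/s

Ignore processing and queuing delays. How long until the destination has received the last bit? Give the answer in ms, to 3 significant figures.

0.148 ms

L = 616 × 8 = 4928 bits.
Transmission delays (L/R per hop): 0.00234667, 0.0154, 0.0004928 ms; sum = 0.0182395 ms.
Propagation delays (d/s per hop): 0.0323529, 0.0622549, 0.034712 ms; sum = 0.12932 ms.
End-to-end = 0.148 ms.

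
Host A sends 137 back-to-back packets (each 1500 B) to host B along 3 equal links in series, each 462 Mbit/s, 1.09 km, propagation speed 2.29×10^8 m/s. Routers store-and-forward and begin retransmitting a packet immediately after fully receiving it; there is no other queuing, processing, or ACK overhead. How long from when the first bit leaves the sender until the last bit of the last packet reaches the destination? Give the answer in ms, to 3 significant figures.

Per-hop transmission t_tx = L/R = 12000/462000000 = 0.025974 ms.
Per-hop propagation t_prop = 1090/229000000 = 0.00475983 ms.
Pipeline fill: first packet needs 3·t_tx to clear all hops; remaining 136 packets each add one t_tx.
Total = (3+137-1)·t_tx + 3·t_prop = 139·0.025974 + 3·0.00475983 = 3.62 ms.

3.62 ms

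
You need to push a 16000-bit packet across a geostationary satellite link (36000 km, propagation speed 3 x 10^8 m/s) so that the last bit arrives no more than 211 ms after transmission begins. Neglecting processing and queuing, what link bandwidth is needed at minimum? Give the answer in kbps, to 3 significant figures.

Propagation delay = 36000000 / 300000000 = 120 ms.
Transmission budget = 211 − 120 = 91 ms.
R ≥ L / t_tx = 16000 bits / 0.091 s = 176 kbps.

176 kbps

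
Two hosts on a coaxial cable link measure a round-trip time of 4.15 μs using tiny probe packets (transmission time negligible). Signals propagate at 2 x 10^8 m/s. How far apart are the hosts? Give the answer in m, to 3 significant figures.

415 m

One-way propagation = RTT/2 = 2.075 μs.
d = s × t = 200000000 × 2.075e-06 = 415 m.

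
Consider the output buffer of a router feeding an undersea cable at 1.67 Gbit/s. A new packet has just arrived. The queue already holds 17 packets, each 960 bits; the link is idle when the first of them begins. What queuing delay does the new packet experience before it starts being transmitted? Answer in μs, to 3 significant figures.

Each queued packet: L/R = 960/1670000000 = 0.57485 μs.
17 queued → 9.77246 μs.
Queuing delay = 9.77 μs.

9.77 μs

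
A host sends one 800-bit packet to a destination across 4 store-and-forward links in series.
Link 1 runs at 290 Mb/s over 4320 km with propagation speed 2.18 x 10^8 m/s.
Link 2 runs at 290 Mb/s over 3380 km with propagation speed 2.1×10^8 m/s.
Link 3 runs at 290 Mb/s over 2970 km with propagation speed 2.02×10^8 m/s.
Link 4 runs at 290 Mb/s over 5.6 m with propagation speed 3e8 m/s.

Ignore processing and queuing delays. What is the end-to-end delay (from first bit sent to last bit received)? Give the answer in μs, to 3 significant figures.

Transmission delay per hop = L/R = 800/290000000 = 2.75862 μs; 4 hops → 11.0345 μs.
Propagation delays (d/s per hop): 19816.5, 16095.2, 14703, 0.0186667 μs; sum = 50614.7 μs.
End-to-end = 50600 μs.

50600 μs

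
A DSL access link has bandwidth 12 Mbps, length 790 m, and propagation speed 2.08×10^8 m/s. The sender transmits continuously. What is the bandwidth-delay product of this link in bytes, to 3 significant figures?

5.70 bytes

Propagation delay = 790 / 208000000 = 3.79808e-06 s.
BDP = R × t_prop = 12000000 × 3.79808e-06 = 45.5769 bits.
In bytes: 45.5769/8 = 5.70 bytes.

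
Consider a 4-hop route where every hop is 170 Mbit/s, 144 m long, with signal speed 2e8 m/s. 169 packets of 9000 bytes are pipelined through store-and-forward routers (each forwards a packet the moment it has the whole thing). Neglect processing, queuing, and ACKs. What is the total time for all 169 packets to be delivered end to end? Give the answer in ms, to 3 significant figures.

Per-hop transmission t_tx = L/R = 72000/170000000 = 0.423529 ms.
Per-hop propagation t_prop = 144/200000000 = 0.00072 ms.
Pipeline fill: first packet needs 4·t_tx to clear all hops; remaining 168 packets each add one t_tx.
Total = (4+169-1)·t_tx + 4·t_prop = 172·0.423529 + 4·0.00072 = 72.8 ms.

72.8 ms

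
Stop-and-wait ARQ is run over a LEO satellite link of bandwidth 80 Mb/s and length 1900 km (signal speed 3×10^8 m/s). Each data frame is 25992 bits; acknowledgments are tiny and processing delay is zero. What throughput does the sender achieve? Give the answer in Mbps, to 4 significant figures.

t_tx = L/R = 25992/80000000 = 0.0003249 s.
t_prop = 1900000/300000000 = 0.00633333 s; RTT = 0.0126667 s.
Cycle = t_tx + RTT = 0.0129916 s.
Throughput = L / cycle = 25992 / 0.0129916 = 2.001 Mbps.

2.001 Mbps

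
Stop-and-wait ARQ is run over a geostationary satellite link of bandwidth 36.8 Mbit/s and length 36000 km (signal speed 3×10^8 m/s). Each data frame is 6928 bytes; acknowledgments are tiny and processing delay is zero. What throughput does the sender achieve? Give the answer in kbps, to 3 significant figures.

229 kbps

t_tx = L/R = 55424/36800000 = 0.00150609 s.
t_prop = 36000000/300000000 = 0.12 s; RTT = 0.24 s.
Cycle = t_tx + RTT = 0.241506 s.
Throughput = L / cycle = 55424 / 0.241506 = 229 kbps.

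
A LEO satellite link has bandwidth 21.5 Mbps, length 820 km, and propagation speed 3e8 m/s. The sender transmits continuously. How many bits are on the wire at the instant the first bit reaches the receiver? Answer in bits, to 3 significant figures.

Propagation delay = 820000 / 300000000 = 0.00273333 s.
BDP = R × t_prop = 21500000 × 0.00273333 = 58766.7 bits.

58800 bits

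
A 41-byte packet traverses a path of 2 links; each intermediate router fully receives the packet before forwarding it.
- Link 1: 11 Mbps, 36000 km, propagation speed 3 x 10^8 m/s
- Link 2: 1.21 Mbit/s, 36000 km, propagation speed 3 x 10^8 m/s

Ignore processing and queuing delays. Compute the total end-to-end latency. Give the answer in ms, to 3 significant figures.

240 ms

L = 41 × 8 = 328 bits.
Transmission delays (L/R per hop): 0.0298182, 0.271074 ms; sum = 0.300893 ms.
Propagation delays (d/s per hop): 120, 120 ms; sum = 240 ms.
End-to-end = 240 ms.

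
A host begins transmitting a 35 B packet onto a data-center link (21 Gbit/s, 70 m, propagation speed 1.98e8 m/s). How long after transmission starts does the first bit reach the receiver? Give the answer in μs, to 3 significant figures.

First bit experiences only propagation delay: d/s = 70/198000000 = 0.354 μs.

0.354 μs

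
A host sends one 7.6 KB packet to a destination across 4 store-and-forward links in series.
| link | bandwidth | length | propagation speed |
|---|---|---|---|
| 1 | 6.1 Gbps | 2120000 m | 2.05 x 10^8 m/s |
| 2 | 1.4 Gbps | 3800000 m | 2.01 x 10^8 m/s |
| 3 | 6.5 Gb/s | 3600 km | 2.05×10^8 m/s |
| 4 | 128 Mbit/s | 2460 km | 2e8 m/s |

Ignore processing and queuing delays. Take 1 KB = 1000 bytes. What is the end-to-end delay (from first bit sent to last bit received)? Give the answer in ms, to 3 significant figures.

L = 60800 bits.
Transmission delays (L/R per hop): 0.00996721, 0.0434286, 0.00935385, 0.475 ms; sum = 0.53775 ms.
Propagation delays (d/s per hop): 10.3415, 18.9055, 17.561, 12.3 ms; sum = 59.1079 ms.
End-to-end = 59.6 ms.

59.6 ms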